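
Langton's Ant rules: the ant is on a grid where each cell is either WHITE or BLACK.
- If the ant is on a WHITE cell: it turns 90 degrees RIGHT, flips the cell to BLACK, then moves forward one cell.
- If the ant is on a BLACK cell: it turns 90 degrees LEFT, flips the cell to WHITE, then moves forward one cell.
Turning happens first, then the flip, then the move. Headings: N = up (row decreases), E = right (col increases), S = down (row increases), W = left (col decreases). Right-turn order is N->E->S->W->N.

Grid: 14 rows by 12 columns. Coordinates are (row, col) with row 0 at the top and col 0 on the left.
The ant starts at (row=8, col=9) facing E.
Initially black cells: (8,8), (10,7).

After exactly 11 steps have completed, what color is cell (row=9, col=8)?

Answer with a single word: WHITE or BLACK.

Step 1: on WHITE (8,9): turn R to S, flip to black, move to (9,9). |black|=3
Step 2: on WHITE (9,9): turn R to W, flip to black, move to (9,8). |black|=4
Step 3: on WHITE (9,8): turn R to N, flip to black, move to (8,8). |black|=5
Step 4: on BLACK (8,8): turn L to W, flip to white, move to (8,7). |black|=4
Step 5: on WHITE (8,7): turn R to N, flip to black, move to (7,7). |black|=5
Step 6: on WHITE (7,7): turn R to E, flip to black, move to (7,8). |black|=6
Step 7: on WHITE (7,8): turn R to S, flip to black, move to (8,8). |black|=7
Step 8: on WHITE (8,8): turn R to W, flip to black, move to (8,7). |black|=8
Step 9: on BLACK (8,7): turn L to S, flip to white, move to (9,7). |black|=7
Step 10: on WHITE (9,7): turn R to W, flip to black, move to (9,6). |black|=8
Step 11: on WHITE (9,6): turn R to N, flip to black, move to (8,6). |black|=9

Answer: BLACK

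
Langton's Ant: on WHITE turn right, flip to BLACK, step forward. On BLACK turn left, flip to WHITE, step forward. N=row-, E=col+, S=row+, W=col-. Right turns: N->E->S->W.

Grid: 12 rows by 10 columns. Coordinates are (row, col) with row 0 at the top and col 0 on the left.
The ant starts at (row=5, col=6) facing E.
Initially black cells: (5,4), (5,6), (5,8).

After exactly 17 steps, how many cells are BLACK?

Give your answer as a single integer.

Answer: 12

Derivation:
Step 1: on BLACK (5,6): turn L to N, flip to white, move to (4,6). |black|=2
Step 2: on WHITE (4,6): turn R to E, flip to black, move to (4,7). |black|=3
Step 3: on WHITE (4,7): turn R to S, flip to black, move to (5,7). |black|=4
Step 4: on WHITE (5,7): turn R to W, flip to black, move to (5,6). |black|=5
Step 5: on WHITE (5,6): turn R to N, flip to black, move to (4,6). |black|=6
Step 6: on BLACK (4,6): turn L to W, flip to white, move to (4,5). |black|=5
Step 7: on WHITE (4,5): turn R to N, flip to black, move to (3,5). |black|=6
Step 8: on WHITE (3,5): turn R to E, flip to black, move to (3,6). |black|=7
Step 9: on WHITE (3,6): turn R to S, flip to black, move to (4,6). |black|=8
Step 10: on WHITE (4,6): turn R to W, flip to black, move to (4,5). |black|=9
Step 11: on BLACK (4,5): turn L to S, flip to white, move to (5,5). |black|=8
Step 12: on WHITE (5,5): turn R to W, flip to black, move to (5,4). |black|=9
Step 13: on BLACK (5,4): turn L to S, flip to white, move to (6,4). |black|=8
Step 14: on WHITE (6,4): turn R to W, flip to black, move to (6,3). |black|=9
Step 15: on WHITE (6,3): turn R to N, flip to black, move to (5,3). |black|=10
Step 16: on WHITE (5,3): turn R to E, flip to black, move to (5,4). |black|=11
Step 17: on WHITE (5,4): turn R to S, flip to black, move to (6,4). |black|=12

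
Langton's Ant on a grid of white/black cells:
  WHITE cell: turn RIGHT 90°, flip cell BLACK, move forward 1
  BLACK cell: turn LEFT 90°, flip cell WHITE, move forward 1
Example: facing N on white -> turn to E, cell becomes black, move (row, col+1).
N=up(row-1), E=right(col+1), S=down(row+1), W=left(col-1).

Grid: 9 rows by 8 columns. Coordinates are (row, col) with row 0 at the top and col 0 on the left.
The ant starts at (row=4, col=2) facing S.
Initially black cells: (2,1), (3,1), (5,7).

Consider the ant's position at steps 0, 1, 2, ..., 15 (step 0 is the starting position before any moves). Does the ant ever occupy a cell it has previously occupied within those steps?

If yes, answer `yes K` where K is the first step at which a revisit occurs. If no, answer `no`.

Step 1: on WHITE (4,2): turn R to W, flip to black, move to (4,1). |black|=4 — new cell
Step 2: on WHITE (4,1): turn R to N, flip to black, move to (3,1). |black|=5 — new cell
Step 3: on BLACK (3,1): turn L to W, flip to white, move to (3,0). |black|=4 — new cell
Step 4: on WHITE (3,0): turn R to N, flip to black, move to (2,0). |black|=5 — new cell
Step 5: on WHITE (2,0): turn R to E, flip to black, move to (2,1). |black|=6 — new cell
Step 6: on BLACK (2,1): turn L to N, flip to white, move to (1,1). |black|=5 — new cell
Step 7: on WHITE (1,1): turn R to E, flip to black, move to (1,2). |black|=6 — new cell
Step 8: on WHITE (1,2): turn R to S, flip to black, move to (2,2). |black|=7 — new cell
Step 9: on WHITE (2,2): turn R to W, flip to black, move to (2,1). |black|=8 — REVISIT

Answer: yes 9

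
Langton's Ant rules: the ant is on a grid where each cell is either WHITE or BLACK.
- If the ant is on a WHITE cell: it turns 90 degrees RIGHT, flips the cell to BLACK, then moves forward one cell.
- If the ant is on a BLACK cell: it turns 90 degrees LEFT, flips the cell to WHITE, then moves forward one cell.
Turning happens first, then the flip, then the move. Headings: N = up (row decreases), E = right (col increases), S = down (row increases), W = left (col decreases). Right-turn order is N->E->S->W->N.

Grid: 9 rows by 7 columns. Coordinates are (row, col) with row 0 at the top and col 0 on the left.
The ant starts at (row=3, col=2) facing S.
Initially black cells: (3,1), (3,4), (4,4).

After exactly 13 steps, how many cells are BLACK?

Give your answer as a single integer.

Step 1: on WHITE (3,2): turn R to W, flip to black, move to (3,1). |black|=4
Step 2: on BLACK (3,1): turn L to S, flip to white, move to (4,1). |black|=3
Step 3: on WHITE (4,1): turn R to W, flip to black, move to (4,0). |black|=4
Step 4: on WHITE (4,0): turn R to N, flip to black, move to (3,0). |black|=5
Step 5: on WHITE (3,0): turn R to E, flip to black, move to (3,1). |black|=6
Step 6: on WHITE (3,1): turn R to S, flip to black, move to (4,1). |black|=7
Step 7: on BLACK (4,1): turn L to E, flip to white, move to (4,2). |black|=6
Step 8: on WHITE (4,2): turn R to S, flip to black, move to (5,2). |black|=7
Step 9: on WHITE (5,2): turn R to W, flip to black, move to (5,1). |black|=8
Step 10: on WHITE (5,1): turn R to N, flip to black, move to (4,1). |black|=9
Step 11: on WHITE (4,1): turn R to E, flip to black, move to (4,2). |black|=10
Step 12: on BLACK (4,2): turn L to N, flip to white, move to (3,2). |black|=9
Step 13: on BLACK (3,2): turn L to W, flip to white, move to (3,1). |black|=8

Answer: 8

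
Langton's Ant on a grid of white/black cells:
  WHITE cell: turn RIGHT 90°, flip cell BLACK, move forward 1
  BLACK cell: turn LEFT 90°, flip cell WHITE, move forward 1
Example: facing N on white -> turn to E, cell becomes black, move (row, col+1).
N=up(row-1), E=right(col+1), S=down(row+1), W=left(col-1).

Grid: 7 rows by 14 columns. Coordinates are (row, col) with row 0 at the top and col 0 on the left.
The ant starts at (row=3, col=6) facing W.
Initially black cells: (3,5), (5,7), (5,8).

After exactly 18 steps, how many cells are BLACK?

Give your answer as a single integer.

Step 1: on WHITE (3,6): turn R to N, flip to black, move to (2,6). |black|=4
Step 2: on WHITE (2,6): turn R to E, flip to black, move to (2,7). |black|=5
Step 3: on WHITE (2,7): turn R to S, flip to black, move to (3,7). |black|=6
Step 4: on WHITE (3,7): turn R to W, flip to black, move to (3,6). |black|=7
Step 5: on BLACK (3,6): turn L to S, flip to white, move to (4,6). |black|=6
Step 6: on WHITE (4,6): turn R to W, flip to black, move to (4,5). |black|=7
Step 7: on WHITE (4,5): turn R to N, flip to black, move to (3,5). |black|=8
Step 8: on BLACK (3,5): turn L to W, flip to white, move to (3,4). |black|=7
Step 9: on WHITE (3,4): turn R to N, flip to black, move to (2,4). |black|=8
Step 10: on WHITE (2,4): turn R to E, flip to black, move to (2,5). |black|=9
Step 11: on WHITE (2,5): turn R to S, flip to black, move to (3,5). |black|=10
Step 12: on WHITE (3,5): turn R to W, flip to black, move to (3,4). |black|=11
Step 13: on BLACK (3,4): turn L to S, flip to white, move to (4,4). |black|=10
Step 14: on WHITE (4,4): turn R to W, flip to black, move to (4,3). |black|=11
Step 15: on WHITE (4,3): turn R to N, flip to black, move to (3,3). |black|=12
Step 16: on WHITE (3,3): turn R to E, flip to black, move to (3,4). |black|=13
Step 17: on WHITE (3,4): turn R to S, flip to black, move to (4,4). |black|=14
Step 18: on BLACK (4,4): turn L to E, flip to white, move to (4,5). |black|=13

Answer: 13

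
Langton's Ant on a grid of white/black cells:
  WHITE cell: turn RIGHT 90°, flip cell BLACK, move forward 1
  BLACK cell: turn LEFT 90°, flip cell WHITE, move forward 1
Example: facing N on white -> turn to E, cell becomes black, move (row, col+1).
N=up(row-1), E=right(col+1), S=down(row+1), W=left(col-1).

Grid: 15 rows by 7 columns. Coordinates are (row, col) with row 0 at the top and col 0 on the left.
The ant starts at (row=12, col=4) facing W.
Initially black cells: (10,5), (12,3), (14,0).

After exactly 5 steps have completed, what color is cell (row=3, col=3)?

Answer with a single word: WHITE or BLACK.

Step 1: on WHITE (12,4): turn R to N, flip to black, move to (11,4). |black|=4
Step 2: on WHITE (11,4): turn R to E, flip to black, move to (11,5). |black|=5
Step 3: on WHITE (11,5): turn R to S, flip to black, move to (12,5). |black|=6
Step 4: on WHITE (12,5): turn R to W, flip to black, move to (12,4). |black|=7
Step 5: on BLACK (12,4): turn L to S, flip to white, move to (13,4). |black|=6

Answer: WHITE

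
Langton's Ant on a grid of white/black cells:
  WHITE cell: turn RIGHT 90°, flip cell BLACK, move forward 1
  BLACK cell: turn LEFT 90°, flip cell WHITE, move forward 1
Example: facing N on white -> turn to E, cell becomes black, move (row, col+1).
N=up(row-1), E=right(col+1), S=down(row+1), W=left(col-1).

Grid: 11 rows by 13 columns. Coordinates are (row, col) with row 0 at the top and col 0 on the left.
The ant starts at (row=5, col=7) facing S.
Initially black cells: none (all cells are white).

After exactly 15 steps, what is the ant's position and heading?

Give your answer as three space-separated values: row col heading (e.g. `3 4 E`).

Answer: 4 7 W

Derivation:
Step 1: on WHITE (5,7): turn R to W, flip to black, move to (5,6). |black|=1
Step 2: on WHITE (5,6): turn R to N, flip to black, move to (4,6). |black|=2
Step 3: on WHITE (4,6): turn R to E, flip to black, move to (4,7). |black|=3
Step 4: on WHITE (4,7): turn R to S, flip to black, move to (5,7). |black|=4
Step 5: on BLACK (5,7): turn L to E, flip to white, move to (5,8). |black|=3
Step 6: on WHITE (5,8): turn R to S, flip to black, move to (6,8). |black|=4
Step 7: on WHITE (6,8): turn R to W, flip to black, move to (6,7). |black|=5
Step 8: on WHITE (6,7): turn R to N, flip to black, move to (5,7). |black|=6
Step 9: on WHITE (5,7): turn R to E, flip to black, move to (5,8). |black|=7
Step 10: on BLACK (5,8): turn L to N, flip to white, move to (4,8). |black|=6
Step 11: on WHITE (4,8): turn R to E, flip to black, move to (4,9). |black|=7
Step 12: on WHITE (4,9): turn R to S, flip to black, move to (5,9). |black|=8
Step 13: on WHITE (5,9): turn R to W, flip to black, move to (5,8). |black|=9
Step 14: on WHITE (5,8): turn R to N, flip to black, move to (4,8). |black|=10
Step 15: on BLACK (4,8): turn L to W, flip to white, move to (4,7). |black|=9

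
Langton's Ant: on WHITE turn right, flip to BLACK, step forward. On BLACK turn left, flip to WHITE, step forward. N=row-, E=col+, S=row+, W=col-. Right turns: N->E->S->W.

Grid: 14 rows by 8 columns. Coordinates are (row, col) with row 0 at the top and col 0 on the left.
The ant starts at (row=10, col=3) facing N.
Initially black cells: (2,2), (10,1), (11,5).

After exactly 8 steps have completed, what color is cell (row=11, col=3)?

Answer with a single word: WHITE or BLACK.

Answer: BLACK

Derivation:
Step 1: on WHITE (10,3): turn R to E, flip to black, move to (10,4). |black|=4
Step 2: on WHITE (10,4): turn R to S, flip to black, move to (11,4). |black|=5
Step 3: on WHITE (11,4): turn R to W, flip to black, move to (11,3). |black|=6
Step 4: on WHITE (11,3): turn R to N, flip to black, move to (10,3). |black|=7
Step 5: on BLACK (10,3): turn L to W, flip to white, move to (10,2). |black|=6
Step 6: on WHITE (10,2): turn R to N, flip to black, move to (9,2). |black|=7
Step 7: on WHITE (9,2): turn R to E, flip to black, move to (9,3). |black|=8
Step 8: on WHITE (9,3): turn R to S, flip to black, move to (10,3). |black|=9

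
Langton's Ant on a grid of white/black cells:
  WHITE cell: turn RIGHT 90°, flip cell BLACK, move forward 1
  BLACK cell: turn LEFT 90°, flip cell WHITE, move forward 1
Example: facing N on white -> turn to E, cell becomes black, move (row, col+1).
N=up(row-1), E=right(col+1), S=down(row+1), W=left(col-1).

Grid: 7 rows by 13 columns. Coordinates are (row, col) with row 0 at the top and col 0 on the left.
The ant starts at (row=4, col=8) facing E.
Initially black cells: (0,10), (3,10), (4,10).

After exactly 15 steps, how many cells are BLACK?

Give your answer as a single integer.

Step 1: on WHITE (4,8): turn R to S, flip to black, move to (5,8). |black|=4
Step 2: on WHITE (5,8): turn R to W, flip to black, move to (5,7). |black|=5
Step 3: on WHITE (5,7): turn R to N, flip to black, move to (4,7). |black|=6
Step 4: on WHITE (4,7): turn R to E, flip to black, move to (4,8). |black|=7
Step 5: on BLACK (4,8): turn L to N, flip to white, move to (3,8). |black|=6
Step 6: on WHITE (3,8): turn R to E, flip to black, move to (3,9). |black|=7
Step 7: on WHITE (3,9): turn R to S, flip to black, move to (4,9). |black|=8
Step 8: on WHITE (4,9): turn R to W, flip to black, move to (4,8). |black|=9
Step 9: on WHITE (4,8): turn R to N, flip to black, move to (3,8). |black|=10
Step 10: on BLACK (3,8): turn L to W, flip to white, move to (3,7). |black|=9
Step 11: on WHITE (3,7): turn R to N, flip to black, move to (2,7). |black|=10
Step 12: on WHITE (2,7): turn R to E, flip to black, move to (2,8). |black|=11
Step 13: on WHITE (2,8): turn R to S, flip to black, move to (3,8). |black|=12
Step 14: on WHITE (3,8): turn R to W, flip to black, move to (3,7). |black|=13
Step 15: on BLACK (3,7): turn L to S, flip to white, move to (4,7). |black|=12

Answer: 12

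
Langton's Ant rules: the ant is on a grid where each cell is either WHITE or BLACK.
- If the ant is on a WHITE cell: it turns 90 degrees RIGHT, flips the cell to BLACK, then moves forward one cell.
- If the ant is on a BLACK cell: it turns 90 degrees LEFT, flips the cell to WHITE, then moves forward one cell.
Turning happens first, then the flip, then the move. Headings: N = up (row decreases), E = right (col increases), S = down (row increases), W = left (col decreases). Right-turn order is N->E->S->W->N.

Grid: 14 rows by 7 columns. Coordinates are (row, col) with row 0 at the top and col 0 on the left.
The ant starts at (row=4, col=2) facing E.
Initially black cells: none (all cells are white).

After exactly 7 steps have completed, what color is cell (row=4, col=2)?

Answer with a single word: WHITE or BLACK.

Answer: WHITE

Derivation:
Step 1: on WHITE (4,2): turn R to S, flip to black, move to (5,2). |black|=1
Step 2: on WHITE (5,2): turn R to W, flip to black, move to (5,1). |black|=2
Step 3: on WHITE (5,1): turn R to N, flip to black, move to (4,1). |black|=3
Step 4: on WHITE (4,1): turn R to E, flip to black, move to (4,2). |black|=4
Step 5: on BLACK (4,2): turn L to N, flip to white, move to (3,2). |black|=3
Step 6: on WHITE (3,2): turn R to E, flip to black, move to (3,3). |black|=4
Step 7: on WHITE (3,3): turn R to S, flip to black, move to (4,3). |black|=5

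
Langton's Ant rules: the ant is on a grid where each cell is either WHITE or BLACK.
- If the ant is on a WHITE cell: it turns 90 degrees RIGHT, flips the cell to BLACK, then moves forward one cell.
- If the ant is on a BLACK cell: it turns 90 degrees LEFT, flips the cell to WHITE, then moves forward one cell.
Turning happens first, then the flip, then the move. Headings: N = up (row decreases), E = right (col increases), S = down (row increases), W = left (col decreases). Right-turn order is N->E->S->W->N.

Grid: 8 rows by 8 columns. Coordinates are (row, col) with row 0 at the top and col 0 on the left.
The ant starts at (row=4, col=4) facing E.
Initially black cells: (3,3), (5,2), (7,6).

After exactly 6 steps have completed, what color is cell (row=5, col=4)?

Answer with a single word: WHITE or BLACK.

Step 1: on WHITE (4,4): turn R to S, flip to black, move to (5,4). |black|=4
Step 2: on WHITE (5,4): turn R to W, flip to black, move to (5,3). |black|=5
Step 3: on WHITE (5,3): turn R to N, flip to black, move to (4,3). |black|=6
Step 4: on WHITE (4,3): turn R to E, flip to black, move to (4,4). |black|=7
Step 5: on BLACK (4,4): turn L to N, flip to white, move to (3,4). |black|=6
Step 6: on WHITE (3,4): turn R to E, flip to black, move to (3,5). |black|=7

Answer: BLACK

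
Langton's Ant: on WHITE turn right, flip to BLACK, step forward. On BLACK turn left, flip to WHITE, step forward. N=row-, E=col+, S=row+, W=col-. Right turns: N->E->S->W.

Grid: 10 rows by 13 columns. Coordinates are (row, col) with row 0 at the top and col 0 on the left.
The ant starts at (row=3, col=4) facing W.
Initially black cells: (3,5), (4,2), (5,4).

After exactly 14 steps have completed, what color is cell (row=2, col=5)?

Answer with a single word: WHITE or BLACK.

Step 1: on WHITE (3,4): turn R to N, flip to black, move to (2,4). |black|=4
Step 2: on WHITE (2,4): turn R to E, flip to black, move to (2,5). |black|=5
Step 3: on WHITE (2,5): turn R to S, flip to black, move to (3,5). |black|=6
Step 4: on BLACK (3,5): turn L to E, flip to white, move to (3,6). |black|=5
Step 5: on WHITE (3,6): turn R to S, flip to black, move to (4,6). |black|=6
Step 6: on WHITE (4,6): turn R to W, flip to black, move to (4,5). |black|=7
Step 7: on WHITE (4,5): turn R to N, flip to black, move to (3,5). |black|=8
Step 8: on WHITE (3,5): turn R to E, flip to black, move to (3,6). |black|=9
Step 9: on BLACK (3,6): turn L to N, flip to white, move to (2,6). |black|=8
Step 10: on WHITE (2,6): turn R to E, flip to black, move to (2,7). |black|=9
Step 11: on WHITE (2,7): turn R to S, flip to black, move to (3,7). |black|=10
Step 12: on WHITE (3,7): turn R to W, flip to black, move to (3,6). |black|=11
Step 13: on WHITE (3,6): turn R to N, flip to black, move to (2,6). |black|=12
Step 14: on BLACK (2,6): turn L to W, flip to white, move to (2,5). |black|=11

Answer: BLACK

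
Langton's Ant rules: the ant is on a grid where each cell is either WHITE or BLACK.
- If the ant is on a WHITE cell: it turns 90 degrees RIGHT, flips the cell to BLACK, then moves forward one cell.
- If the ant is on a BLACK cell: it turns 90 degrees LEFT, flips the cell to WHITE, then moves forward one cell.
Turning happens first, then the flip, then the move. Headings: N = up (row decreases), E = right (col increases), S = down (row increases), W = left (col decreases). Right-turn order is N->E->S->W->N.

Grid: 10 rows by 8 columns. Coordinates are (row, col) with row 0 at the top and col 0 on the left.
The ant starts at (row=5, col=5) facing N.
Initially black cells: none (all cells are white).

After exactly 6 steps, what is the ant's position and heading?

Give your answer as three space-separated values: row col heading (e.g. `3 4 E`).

Answer: 4 4 N

Derivation:
Step 1: on WHITE (5,5): turn R to E, flip to black, move to (5,6). |black|=1
Step 2: on WHITE (5,6): turn R to S, flip to black, move to (6,6). |black|=2
Step 3: on WHITE (6,6): turn R to W, flip to black, move to (6,5). |black|=3
Step 4: on WHITE (6,5): turn R to N, flip to black, move to (5,5). |black|=4
Step 5: on BLACK (5,5): turn L to W, flip to white, move to (5,4). |black|=3
Step 6: on WHITE (5,4): turn R to N, flip to black, move to (4,4). |black|=4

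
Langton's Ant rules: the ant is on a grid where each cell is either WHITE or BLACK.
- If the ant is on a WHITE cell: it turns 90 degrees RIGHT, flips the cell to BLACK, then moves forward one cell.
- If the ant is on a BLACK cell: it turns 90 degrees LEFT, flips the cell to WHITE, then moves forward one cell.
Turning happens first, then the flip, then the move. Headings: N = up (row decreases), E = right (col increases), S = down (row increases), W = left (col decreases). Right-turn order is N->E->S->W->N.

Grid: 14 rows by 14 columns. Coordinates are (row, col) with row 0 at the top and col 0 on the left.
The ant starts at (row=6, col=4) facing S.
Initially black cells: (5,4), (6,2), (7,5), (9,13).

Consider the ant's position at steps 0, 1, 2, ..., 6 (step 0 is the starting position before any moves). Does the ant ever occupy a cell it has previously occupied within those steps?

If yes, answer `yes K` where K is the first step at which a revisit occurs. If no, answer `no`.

Step 1: on WHITE (6,4): turn R to W, flip to black, move to (6,3). |black|=5 — new cell
Step 2: on WHITE (6,3): turn R to N, flip to black, move to (5,3). |black|=6 — new cell
Step 3: on WHITE (5,3): turn R to E, flip to black, move to (5,4). |black|=7 — new cell
Step 4: on BLACK (5,4): turn L to N, flip to white, move to (4,4). |black|=6 — new cell
Step 5: on WHITE (4,4): turn R to E, flip to black, move to (4,5). |black|=7 — new cell
Step 6: on WHITE (4,5): turn R to S, flip to black, move to (5,5). |black|=8 — new cell
No revisit within 6 steps.

Answer: no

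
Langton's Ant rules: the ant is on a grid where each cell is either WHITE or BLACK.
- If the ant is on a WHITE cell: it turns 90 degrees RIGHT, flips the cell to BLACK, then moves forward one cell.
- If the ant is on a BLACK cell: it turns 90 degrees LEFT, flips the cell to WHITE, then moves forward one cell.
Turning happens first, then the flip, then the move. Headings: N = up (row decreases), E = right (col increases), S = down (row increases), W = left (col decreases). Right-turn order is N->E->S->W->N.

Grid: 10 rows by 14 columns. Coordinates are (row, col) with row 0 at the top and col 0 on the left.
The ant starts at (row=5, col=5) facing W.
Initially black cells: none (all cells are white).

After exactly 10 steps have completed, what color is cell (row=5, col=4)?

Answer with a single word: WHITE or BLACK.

Answer: BLACK

Derivation:
Step 1: on WHITE (5,5): turn R to N, flip to black, move to (4,5). |black|=1
Step 2: on WHITE (4,5): turn R to E, flip to black, move to (4,6). |black|=2
Step 3: on WHITE (4,6): turn R to S, flip to black, move to (5,6). |black|=3
Step 4: on WHITE (5,6): turn R to W, flip to black, move to (5,5). |black|=4
Step 5: on BLACK (5,5): turn L to S, flip to white, move to (6,5). |black|=3
Step 6: on WHITE (6,5): turn R to W, flip to black, move to (6,4). |black|=4
Step 7: on WHITE (6,4): turn R to N, flip to black, move to (5,4). |black|=5
Step 8: on WHITE (5,4): turn R to E, flip to black, move to (5,5). |black|=6
Step 9: on WHITE (5,5): turn R to S, flip to black, move to (6,5). |black|=7
Step 10: on BLACK (6,5): turn L to E, flip to white, move to (6,6). |black|=6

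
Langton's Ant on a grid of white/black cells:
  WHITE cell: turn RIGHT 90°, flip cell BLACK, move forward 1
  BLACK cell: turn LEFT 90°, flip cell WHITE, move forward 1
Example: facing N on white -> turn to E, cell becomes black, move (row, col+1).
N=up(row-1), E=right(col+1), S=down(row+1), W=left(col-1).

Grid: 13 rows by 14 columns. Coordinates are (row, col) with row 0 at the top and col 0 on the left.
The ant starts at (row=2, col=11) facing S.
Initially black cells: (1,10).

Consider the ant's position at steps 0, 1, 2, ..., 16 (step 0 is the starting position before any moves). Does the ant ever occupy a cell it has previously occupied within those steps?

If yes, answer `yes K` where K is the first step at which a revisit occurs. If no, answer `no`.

Answer: yes 6

Derivation:
Step 1: on WHITE (2,11): turn R to W, flip to black, move to (2,10). |black|=2 — new cell
Step 2: on WHITE (2,10): turn R to N, flip to black, move to (1,10). |black|=3 — new cell
Step 3: on BLACK (1,10): turn L to W, flip to white, move to (1,9). |black|=2 — new cell
Step 4: on WHITE (1,9): turn R to N, flip to black, move to (0,9). |black|=3 — new cell
Step 5: on WHITE (0,9): turn R to E, flip to black, move to (0,10). |black|=4 — new cell
Step 6: on WHITE (0,10): turn R to S, flip to black, move to (1,10). |black|=5 — REVISIT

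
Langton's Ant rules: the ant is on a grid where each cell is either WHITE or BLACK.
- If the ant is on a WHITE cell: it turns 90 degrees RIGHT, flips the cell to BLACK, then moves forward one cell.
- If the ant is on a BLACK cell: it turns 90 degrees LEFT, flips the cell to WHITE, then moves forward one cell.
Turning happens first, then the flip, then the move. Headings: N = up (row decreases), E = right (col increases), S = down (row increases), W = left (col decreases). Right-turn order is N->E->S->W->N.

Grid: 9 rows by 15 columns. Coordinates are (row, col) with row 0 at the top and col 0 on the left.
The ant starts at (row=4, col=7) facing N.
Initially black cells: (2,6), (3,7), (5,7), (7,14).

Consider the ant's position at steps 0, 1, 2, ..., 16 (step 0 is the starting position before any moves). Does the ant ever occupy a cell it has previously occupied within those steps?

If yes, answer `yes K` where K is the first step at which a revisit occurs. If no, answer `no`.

Step 1: on WHITE (4,7): turn R to E, flip to black, move to (4,8). |black|=5 — new cell
Step 2: on WHITE (4,8): turn R to S, flip to black, move to (5,8). |black|=6 — new cell
Step 3: on WHITE (5,8): turn R to W, flip to black, move to (5,7). |black|=7 — new cell
Step 4: on BLACK (5,7): turn L to S, flip to white, move to (6,7). |black|=6 — new cell
Step 5: on WHITE (6,7): turn R to W, flip to black, move to (6,6). |black|=7 — new cell
Step 6: on WHITE (6,6): turn R to N, flip to black, move to (5,6). |black|=8 — new cell
Step 7: on WHITE (5,6): turn R to E, flip to black, move to (5,7). |black|=9 — REVISIT

Answer: yes 7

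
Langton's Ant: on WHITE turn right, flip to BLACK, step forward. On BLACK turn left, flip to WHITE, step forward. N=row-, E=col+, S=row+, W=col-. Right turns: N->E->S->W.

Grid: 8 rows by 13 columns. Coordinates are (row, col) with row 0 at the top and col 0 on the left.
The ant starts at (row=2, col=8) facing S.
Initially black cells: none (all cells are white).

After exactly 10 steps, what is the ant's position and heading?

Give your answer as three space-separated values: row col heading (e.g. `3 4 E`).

Answer: 1 9 N

Derivation:
Step 1: on WHITE (2,8): turn R to W, flip to black, move to (2,7). |black|=1
Step 2: on WHITE (2,7): turn R to N, flip to black, move to (1,7). |black|=2
Step 3: on WHITE (1,7): turn R to E, flip to black, move to (1,8). |black|=3
Step 4: on WHITE (1,8): turn R to S, flip to black, move to (2,8). |black|=4
Step 5: on BLACK (2,8): turn L to E, flip to white, move to (2,9). |black|=3
Step 6: on WHITE (2,9): turn R to S, flip to black, move to (3,9). |black|=4
Step 7: on WHITE (3,9): turn R to W, flip to black, move to (3,8). |black|=5
Step 8: on WHITE (3,8): turn R to N, flip to black, move to (2,8). |black|=6
Step 9: on WHITE (2,8): turn R to E, flip to black, move to (2,9). |black|=7
Step 10: on BLACK (2,9): turn L to N, flip to white, move to (1,9). |black|=6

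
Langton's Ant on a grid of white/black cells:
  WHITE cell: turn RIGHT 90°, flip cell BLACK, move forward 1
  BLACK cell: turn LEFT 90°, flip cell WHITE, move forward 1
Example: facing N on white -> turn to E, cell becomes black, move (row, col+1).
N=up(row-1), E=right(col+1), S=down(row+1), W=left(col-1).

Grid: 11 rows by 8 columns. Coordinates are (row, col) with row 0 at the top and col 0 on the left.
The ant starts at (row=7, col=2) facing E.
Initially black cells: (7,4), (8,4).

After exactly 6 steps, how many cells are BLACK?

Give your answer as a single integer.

Answer: 6

Derivation:
Step 1: on WHITE (7,2): turn R to S, flip to black, move to (8,2). |black|=3
Step 2: on WHITE (8,2): turn R to W, flip to black, move to (8,1). |black|=4
Step 3: on WHITE (8,1): turn R to N, flip to black, move to (7,1). |black|=5
Step 4: on WHITE (7,1): turn R to E, flip to black, move to (7,2). |black|=6
Step 5: on BLACK (7,2): turn L to N, flip to white, move to (6,2). |black|=5
Step 6: on WHITE (6,2): turn R to E, flip to black, move to (6,3). |black|=6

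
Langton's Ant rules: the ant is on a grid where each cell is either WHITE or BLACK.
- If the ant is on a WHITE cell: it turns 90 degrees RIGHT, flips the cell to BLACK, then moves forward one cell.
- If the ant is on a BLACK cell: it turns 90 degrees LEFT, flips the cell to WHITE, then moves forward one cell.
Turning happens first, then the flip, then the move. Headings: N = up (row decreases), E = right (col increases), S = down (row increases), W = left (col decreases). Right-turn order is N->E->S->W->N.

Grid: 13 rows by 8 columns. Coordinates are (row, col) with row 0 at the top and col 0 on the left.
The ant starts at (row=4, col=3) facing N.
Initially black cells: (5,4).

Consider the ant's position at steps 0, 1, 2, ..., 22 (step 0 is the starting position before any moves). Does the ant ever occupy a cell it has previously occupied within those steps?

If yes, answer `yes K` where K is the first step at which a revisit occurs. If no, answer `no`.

Answer: yes 6

Derivation:
Step 1: on WHITE (4,3): turn R to E, flip to black, move to (4,4). |black|=2 — new cell
Step 2: on WHITE (4,4): turn R to S, flip to black, move to (5,4). |black|=3 — new cell
Step 3: on BLACK (5,4): turn L to E, flip to white, move to (5,5). |black|=2 — new cell
Step 4: on WHITE (5,5): turn R to S, flip to black, move to (6,5). |black|=3 — new cell
Step 5: on WHITE (6,5): turn R to W, flip to black, move to (6,4). |black|=4 — new cell
Step 6: on WHITE (6,4): turn R to N, flip to black, move to (5,4). |black|=5 — REVISIT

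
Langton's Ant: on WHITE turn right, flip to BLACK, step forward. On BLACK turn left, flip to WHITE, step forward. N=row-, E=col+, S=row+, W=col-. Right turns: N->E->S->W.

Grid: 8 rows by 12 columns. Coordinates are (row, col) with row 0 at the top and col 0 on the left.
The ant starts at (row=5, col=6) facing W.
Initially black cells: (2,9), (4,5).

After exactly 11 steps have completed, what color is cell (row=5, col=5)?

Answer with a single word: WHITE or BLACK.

Answer: BLACK

Derivation:
Step 1: on WHITE (5,6): turn R to N, flip to black, move to (4,6). |black|=3
Step 2: on WHITE (4,6): turn R to E, flip to black, move to (4,7). |black|=4
Step 3: on WHITE (4,7): turn R to S, flip to black, move to (5,7). |black|=5
Step 4: on WHITE (5,7): turn R to W, flip to black, move to (5,6). |black|=6
Step 5: on BLACK (5,6): turn L to S, flip to white, move to (6,6). |black|=5
Step 6: on WHITE (6,6): turn R to W, flip to black, move to (6,5). |black|=6
Step 7: on WHITE (6,5): turn R to N, flip to black, move to (5,5). |black|=7
Step 8: on WHITE (5,5): turn R to E, flip to black, move to (5,6). |black|=8
Step 9: on WHITE (5,6): turn R to S, flip to black, move to (6,6). |black|=9
Step 10: on BLACK (6,6): turn L to E, flip to white, move to (6,7). |black|=8
Step 11: on WHITE (6,7): turn R to S, flip to black, move to (7,7). |black|=9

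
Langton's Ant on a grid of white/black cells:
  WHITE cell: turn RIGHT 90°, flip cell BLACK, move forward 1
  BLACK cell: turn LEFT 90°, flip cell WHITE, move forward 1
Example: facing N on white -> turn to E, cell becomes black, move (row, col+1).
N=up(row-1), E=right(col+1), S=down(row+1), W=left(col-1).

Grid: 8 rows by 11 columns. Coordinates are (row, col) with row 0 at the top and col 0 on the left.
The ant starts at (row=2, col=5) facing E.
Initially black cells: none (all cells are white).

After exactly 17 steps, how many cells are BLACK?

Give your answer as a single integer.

Step 1: on WHITE (2,5): turn R to S, flip to black, move to (3,5). |black|=1
Step 2: on WHITE (3,5): turn R to W, flip to black, move to (3,4). |black|=2
Step 3: on WHITE (3,4): turn R to N, flip to black, move to (2,4). |black|=3
Step 4: on WHITE (2,4): turn R to E, flip to black, move to (2,5). |black|=4
Step 5: on BLACK (2,5): turn L to N, flip to white, move to (1,5). |black|=3
Step 6: on WHITE (1,5): turn R to E, flip to black, move to (1,6). |black|=4
Step 7: on WHITE (1,6): turn R to S, flip to black, move to (2,6). |black|=5
Step 8: on WHITE (2,6): turn R to W, flip to black, move to (2,5). |black|=6
Step 9: on WHITE (2,5): turn R to N, flip to black, move to (1,5). |black|=7
Step 10: on BLACK (1,5): turn L to W, flip to white, move to (1,4). |black|=6
Step 11: on WHITE (1,4): turn R to N, flip to black, move to (0,4). |black|=7
Step 12: on WHITE (0,4): turn R to E, flip to black, move to (0,5). |black|=8
Step 13: on WHITE (0,5): turn R to S, flip to black, move to (1,5). |black|=9
Step 14: on WHITE (1,5): turn R to W, flip to black, move to (1,4). |black|=10
Step 15: on BLACK (1,4): turn L to S, flip to white, move to (2,4). |black|=9
Step 16: on BLACK (2,4): turn L to E, flip to white, move to (2,5). |black|=8
Step 17: on BLACK (2,5): turn L to N, flip to white, move to (1,5). |black|=7

Answer: 7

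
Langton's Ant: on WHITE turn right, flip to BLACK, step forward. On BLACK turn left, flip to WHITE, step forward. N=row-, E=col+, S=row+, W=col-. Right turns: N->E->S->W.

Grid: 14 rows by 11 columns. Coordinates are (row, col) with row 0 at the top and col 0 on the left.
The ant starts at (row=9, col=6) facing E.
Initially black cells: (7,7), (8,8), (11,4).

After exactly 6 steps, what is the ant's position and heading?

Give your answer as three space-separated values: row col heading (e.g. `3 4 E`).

Answer: 8 7 E

Derivation:
Step 1: on WHITE (9,6): turn R to S, flip to black, move to (10,6). |black|=4
Step 2: on WHITE (10,6): turn R to W, flip to black, move to (10,5). |black|=5
Step 3: on WHITE (10,5): turn R to N, flip to black, move to (9,5). |black|=6
Step 4: on WHITE (9,5): turn R to E, flip to black, move to (9,6). |black|=7
Step 5: on BLACK (9,6): turn L to N, flip to white, move to (8,6). |black|=6
Step 6: on WHITE (8,6): turn R to E, flip to black, move to (8,7). |black|=7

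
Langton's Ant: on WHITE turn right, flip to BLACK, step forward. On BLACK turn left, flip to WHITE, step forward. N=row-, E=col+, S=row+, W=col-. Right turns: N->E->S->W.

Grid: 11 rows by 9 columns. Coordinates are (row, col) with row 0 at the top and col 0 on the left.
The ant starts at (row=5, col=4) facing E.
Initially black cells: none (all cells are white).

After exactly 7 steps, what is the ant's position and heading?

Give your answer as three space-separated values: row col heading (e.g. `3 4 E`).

Step 1: on WHITE (5,4): turn R to S, flip to black, move to (6,4). |black|=1
Step 2: on WHITE (6,4): turn R to W, flip to black, move to (6,3). |black|=2
Step 3: on WHITE (6,3): turn R to N, flip to black, move to (5,3). |black|=3
Step 4: on WHITE (5,3): turn R to E, flip to black, move to (5,4). |black|=4
Step 5: on BLACK (5,4): turn L to N, flip to white, move to (4,4). |black|=3
Step 6: on WHITE (4,4): turn R to E, flip to black, move to (4,5). |black|=4
Step 7: on WHITE (4,5): turn R to S, flip to black, move to (5,5). |black|=5

Answer: 5 5 S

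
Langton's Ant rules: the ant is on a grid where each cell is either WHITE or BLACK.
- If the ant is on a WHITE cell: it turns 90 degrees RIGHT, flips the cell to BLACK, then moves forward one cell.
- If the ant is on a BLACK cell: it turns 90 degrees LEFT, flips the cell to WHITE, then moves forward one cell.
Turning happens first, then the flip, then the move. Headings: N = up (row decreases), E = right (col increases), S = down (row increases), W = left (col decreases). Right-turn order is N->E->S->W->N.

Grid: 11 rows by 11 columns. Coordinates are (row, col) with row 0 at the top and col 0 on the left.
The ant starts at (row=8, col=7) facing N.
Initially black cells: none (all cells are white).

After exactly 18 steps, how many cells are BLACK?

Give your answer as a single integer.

Answer: 6

Derivation:
Step 1: on WHITE (8,7): turn R to E, flip to black, move to (8,8). |black|=1
Step 2: on WHITE (8,8): turn R to S, flip to black, move to (9,8). |black|=2
Step 3: on WHITE (9,8): turn R to W, flip to black, move to (9,7). |black|=3
Step 4: on WHITE (9,7): turn R to N, flip to black, move to (8,7). |black|=4
Step 5: on BLACK (8,7): turn L to W, flip to white, move to (8,6). |black|=3
Step 6: on WHITE (8,6): turn R to N, flip to black, move to (7,6). |black|=4
Step 7: on WHITE (7,6): turn R to E, flip to black, move to (7,7). |black|=5
Step 8: on WHITE (7,7): turn R to S, flip to black, move to (8,7). |black|=6
Step 9: on WHITE (8,7): turn R to W, flip to black, move to (8,6). |black|=7
Step 10: on BLACK (8,6): turn L to S, flip to white, move to (9,6). |black|=6
Step 11: on WHITE (9,6): turn R to W, flip to black, move to (9,5). |black|=7
Step 12: on WHITE (9,5): turn R to N, flip to black, move to (8,5). |black|=8
Step 13: on WHITE (8,5): turn R to E, flip to black, move to (8,6). |black|=9
Step 14: on WHITE (8,6): turn R to S, flip to black, move to (9,6). |black|=10
Step 15: on BLACK (9,6): turn L to E, flip to white, move to (9,7). |black|=9
Step 16: on BLACK (9,7): turn L to N, flip to white, move to (8,7). |black|=8
Step 17: on BLACK (8,7): turn L to W, flip to white, move to (8,6). |black|=7
Step 18: on BLACK (8,6): turn L to S, flip to white, move to (9,6). |black|=6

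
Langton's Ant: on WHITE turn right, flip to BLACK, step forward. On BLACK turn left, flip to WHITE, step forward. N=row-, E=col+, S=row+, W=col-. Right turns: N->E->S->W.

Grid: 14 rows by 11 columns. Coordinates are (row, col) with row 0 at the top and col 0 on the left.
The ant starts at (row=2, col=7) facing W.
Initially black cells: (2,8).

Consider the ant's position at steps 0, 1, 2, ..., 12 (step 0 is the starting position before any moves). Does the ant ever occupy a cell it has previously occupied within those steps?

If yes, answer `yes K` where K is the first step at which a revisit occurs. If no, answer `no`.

Answer: yes 7

Derivation:
Step 1: on WHITE (2,7): turn R to N, flip to black, move to (1,7). |black|=2 — new cell
Step 2: on WHITE (1,7): turn R to E, flip to black, move to (1,8). |black|=3 — new cell
Step 3: on WHITE (1,8): turn R to S, flip to black, move to (2,8). |black|=4 — new cell
Step 4: on BLACK (2,8): turn L to E, flip to white, move to (2,9). |black|=3 — new cell
Step 5: on WHITE (2,9): turn R to S, flip to black, move to (3,9). |black|=4 — new cell
Step 6: on WHITE (3,9): turn R to W, flip to black, move to (3,8). |black|=5 — new cell
Step 7: on WHITE (3,8): turn R to N, flip to black, move to (2,8). |black|=6 — REVISIT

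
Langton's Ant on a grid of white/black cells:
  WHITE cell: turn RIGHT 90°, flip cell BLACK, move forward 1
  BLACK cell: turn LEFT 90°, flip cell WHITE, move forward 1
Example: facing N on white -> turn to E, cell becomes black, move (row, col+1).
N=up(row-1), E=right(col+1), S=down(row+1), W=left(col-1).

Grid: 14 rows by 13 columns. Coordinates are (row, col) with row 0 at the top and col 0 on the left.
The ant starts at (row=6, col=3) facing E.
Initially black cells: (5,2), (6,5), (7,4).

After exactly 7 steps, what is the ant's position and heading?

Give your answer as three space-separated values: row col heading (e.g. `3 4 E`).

Answer: 6 4 S

Derivation:
Step 1: on WHITE (6,3): turn R to S, flip to black, move to (7,3). |black|=4
Step 2: on WHITE (7,3): turn R to W, flip to black, move to (7,2). |black|=5
Step 3: on WHITE (7,2): turn R to N, flip to black, move to (6,2). |black|=6
Step 4: on WHITE (6,2): turn R to E, flip to black, move to (6,3). |black|=7
Step 5: on BLACK (6,3): turn L to N, flip to white, move to (5,3). |black|=6
Step 6: on WHITE (5,3): turn R to E, flip to black, move to (5,4). |black|=7
Step 7: on WHITE (5,4): turn R to S, flip to black, move to (6,4). |black|=8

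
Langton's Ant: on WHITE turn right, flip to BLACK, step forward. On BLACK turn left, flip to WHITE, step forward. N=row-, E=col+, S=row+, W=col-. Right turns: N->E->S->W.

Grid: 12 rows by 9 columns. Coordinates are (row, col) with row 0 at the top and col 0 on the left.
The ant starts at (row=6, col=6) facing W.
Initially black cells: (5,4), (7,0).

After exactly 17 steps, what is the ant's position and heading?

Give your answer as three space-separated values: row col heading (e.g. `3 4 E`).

Step 1: on WHITE (6,6): turn R to N, flip to black, move to (5,6). |black|=3
Step 2: on WHITE (5,6): turn R to E, flip to black, move to (5,7). |black|=4
Step 3: on WHITE (5,7): turn R to S, flip to black, move to (6,7). |black|=5
Step 4: on WHITE (6,7): turn R to W, flip to black, move to (6,6). |black|=6
Step 5: on BLACK (6,6): turn L to S, flip to white, move to (7,6). |black|=5
Step 6: on WHITE (7,6): turn R to W, flip to black, move to (7,5). |black|=6
Step 7: on WHITE (7,5): turn R to N, flip to black, move to (6,5). |black|=7
Step 8: on WHITE (6,5): turn R to E, flip to black, move to (6,6). |black|=8
Step 9: on WHITE (6,6): turn R to S, flip to black, move to (7,6). |black|=9
Step 10: on BLACK (7,6): turn L to E, flip to white, move to (7,7). |black|=8
Step 11: on WHITE (7,7): turn R to S, flip to black, move to (8,7). |black|=9
Step 12: on WHITE (8,7): turn R to W, flip to black, move to (8,6). |black|=10
Step 13: on WHITE (8,6): turn R to N, flip to black, move to (7,6). |black|=11
Step 14: on WHITE (7,6): turn R to E, flip to black, move to (7,7). |black|=12
Step 15: on BLACK (7,7): turn L to N, flip to white, move to (6,7). |black|=11
Step 16: on BLACK (6,7): turn L to W, flip to white, move to (6,6). |black|=10
Step 17: on BLACK (6,6): turn L to S, flip to white, move to (7,6). |black|=9

Answer: 7 6 S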